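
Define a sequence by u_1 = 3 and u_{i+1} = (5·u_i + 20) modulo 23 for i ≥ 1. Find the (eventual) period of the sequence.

22

u_1 = 3, u_2 = 12, u_3 = 11, u_4 = 6, u_5 = 4, u_6 = 17, u_7 = 13, u_8 = 16, u_9 = 8, u_{10} = 14, u_{11} = 21, u_{12} = 10, u_{13} = 1, u_{14} = 2, u_{15} = 7, u_{16} = 9, u_{17} = 19, u_{18} = 0, u_{19} = 20, u_{20} = 5, u_{21} = 22, u_{22} = 15, u_{23} = 3.
The sequence repeats with period 22.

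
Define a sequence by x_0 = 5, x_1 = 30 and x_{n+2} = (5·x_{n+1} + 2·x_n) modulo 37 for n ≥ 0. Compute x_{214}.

Listing terms: x_0 = 5,  x_1 = 30,  x_2 = 12,  x_3 = 9,  x_4 = 32,  x_5 = 30,  x_6 = 29,  x_7 = 20,  x_8 = 10,  x_9 = 16,  x_{10} = 26,  x_{11} = 14,  x_{12} = 11,  x_{13} = 9,  x_{14} = 30,  x_{15} = 20,  x_{16} = 12,  x_{17} = 26,  x_{18} = 6,  x_{19} = 8,  x_{20} = 15,  x_{21} = 17,  x_{22} = 4,  x_{23} = 17,  x_{24} = 19,  x_{25} = 18,  x_{26} = 17,  x_{27} = 10,  x_{28} = 10,  x_{29} = 33,  x_{30} = 0,  x_{31} = 29,  x_{32} = 34,  x_{33} = 6,  x_{34} = 24,  x_{35} = 21,  x_{36} = 5,  x_{37} = 30.
The sequence repeats with period 36.
So x_{214} = x_{0 + ((214-0) mod 36)} = x_{34} = 24.

24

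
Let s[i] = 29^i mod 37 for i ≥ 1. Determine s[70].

11

We have s[1] = 29, s[2] = 27, s[3] = 6, s[4] = 26, s[5] = 14, s[6] = 36, s[7] = 8, s[8] = 10, s[9] = 31, s[10] = 11, s[11] = 23, s[12] = 1, s[13] = 29.
The sequence repeats with period 12.
So s[70] = s[1 + ((70-1) mod 12)] = s[10] = 11.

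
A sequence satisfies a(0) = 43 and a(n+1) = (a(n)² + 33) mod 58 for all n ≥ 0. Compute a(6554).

Listing terms: a(0) = 43,  a(1) = 26,  a(2) = 13,  a(3) = 28,  a(4) = 5,  a(5) = 0,  a(6) = 33,  a(7) = 20,  a(8) = 27,  a(9) = 8,  a(10) = 39,  a(11) = 46,  a(12) = 3,  a(13) = 42,  a(14) = 57,  a(15) = 34,  a(16) = 29,  a(17) = 4,  a(18) = 49,  a(19) = 56,  a(20) = 37,  a(21) = 10,  a(22) = 17,  a(23) = 32,  a(24) = 13.
Since a(24) = a(2) = 13, the sequence is eventually periodic: after a pre-period of length 2 it cycles with period 22.
For n ≥ 2, a(n) depends only on (n - 2) mod 22. (6554 - 2) mod 22 = 18, so a(6554) = a(20) = 37.

37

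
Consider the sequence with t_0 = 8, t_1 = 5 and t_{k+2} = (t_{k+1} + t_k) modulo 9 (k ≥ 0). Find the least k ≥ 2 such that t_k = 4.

2

Computing terms: t_0 = 8, t_1 = 5, t_2 = 4, t_3 = 0, t_4 = 4, t_5 = 4, t_6 = 8, t_7 = 3, t_8 = 2, t_9 = 5, t_{10} = 7, t_{11} = 3, t_{12} = 1, t_{13} = 4, t_{14} = 5, t_{15} = 0, t_{16} = 5, t_{17} = 5, t_{18} = 1, t_{19} = 6, t_{20} = 7, t_{21} = 4, t_{22} = 2, t_{23} = 6, t_{24} = 8, t_{25} = 5.
Since (t_{24}, t_{25}) = (t_0, t_1) = (8, 5) (two consecutive terms determine the rest), the sequence is periodic with period 24.
The value 4 first appears (with k ≥ 2) at t_2.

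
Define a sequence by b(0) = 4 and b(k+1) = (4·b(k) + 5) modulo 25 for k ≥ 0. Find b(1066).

9

b(0) = 4; b(1) = 21; b(2) = 14; b(3) = 11; b(4) = 24; b(5) = 1; b(6) = 9; b(7) = 16; b(8) = 19; b(9) = 6; b(10) = 4.
Since b(10) = b(0) = 4, the sequence is periodic with period 10.
(1066 - 0) mod 10 = 6, so b(1066) = b(6) = 9.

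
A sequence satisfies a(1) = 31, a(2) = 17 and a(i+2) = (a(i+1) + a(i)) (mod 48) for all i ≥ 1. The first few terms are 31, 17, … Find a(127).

3

Computing terms: a(1) = 31; a(2) = 17; a(3) = 0; a(4) = 17; a(5) = 17; a(6) = 34; a(7) = 3; a(8) = 37; a(9) = 40; a(10) = 29; a(11) = 21; a(12) = 2; a(13) = 23; a(14) = 25; a(15) = 0; a(16) = 25; a(17) = 25; a(18) = 2; a(19) = 27; a(20) = 29; a(21) = 8; a(22) = 37; a(23) = 45; a(24) = 34; a(25) = 31; a(26) = 17.
Since (a(25), a(26)) = (a(1), a(2)) = (31, 17) (two consecutive terms determine the rest), the sequence is periodic with period 24.
So a(127) = a(1 + ((127-1) mod 24)) = a(7) = 3.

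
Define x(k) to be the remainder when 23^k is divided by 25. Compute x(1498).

Listing terms: x(0) = 1; x(1) = 23; x(2) = 4; x(3) = 17; x(4) = 16; x(5) = 18; x(6) = 14; x(7) = 22; x(8) = 6; x(9) = 13; x(10) = 24; x(11) = 2; x(12) = 21; x(13) = 8; x(14) = 9; x(15) = 7; x(16) = 11; x(17) = 3; x(18) = 19; x(19) = 12; x(20) = 1.
The sequence repeats with period 20.
So x(1498) = x(0 + ((1498-0) mod 20)) = x(18) = 19.

19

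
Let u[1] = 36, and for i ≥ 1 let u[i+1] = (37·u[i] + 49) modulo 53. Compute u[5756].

39

Listing terms: u[1] = 36,  u[2] = 3,  u[3] = 1,  u[4] = 33,  u[5] = 51,  u[6] = 28,  u[7] = 25,  u[8] = 20,  u[9] = 47,  u[10] = 39,  u[11] = 8,  u[12] = 27,  u[13] = 41,  u[14] = 29,  u[15] = 9,  u[16] = 11,  u[17] = 32,  u[18] = 14,  u[19] = 37,  u[20] = 40,  u[21] = 45,  u[22] = 18,  u[23] = 26,  u[24] = 4,  u[25] = 38,  u[26] = 24,  u[27] = 36.
The sequence repeats with period 26.
(5756 - 1) mod 26 = 9, so u[5756] = u[10] = 39.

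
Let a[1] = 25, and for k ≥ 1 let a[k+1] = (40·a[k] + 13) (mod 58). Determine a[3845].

a[1] = 25, a[2] = 27, a[3] = 49, a[4] = 1, a[5] = 53, a[6] = 45, a[7] = 15, a[8] = 33, a[9] = 57, a[10] = 31, a[11] = 35, a[12] = 21, a[13] = 41, a[14] = 29, a[15] = 13, a[16] = 11, a[17] = 47, a[18] = 37, a[19] = 43, a[20] = 51, a[21] = 23, a[22] = 5, a[23] = 39, a[24] = 7, a[25] = 3, a[26] = 17, a[27] = 55, a[28] = 9, a[29] = 25.
The sequence repeats with period 28.
(3845 - 1) mod 28 = 8, so a[3845] = a[9] = 57.

57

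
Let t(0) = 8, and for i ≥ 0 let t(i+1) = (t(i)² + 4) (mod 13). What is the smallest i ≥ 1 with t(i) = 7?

4

We have t(0) = 8, t(1) = 3, t(2) = 0, t(3) = 4, t(4) = 7, t(5) = 1, t(6) = 5, t(7) = 3.
Since t(7) = t(1) = 3, the sequence is eventually periodic: after a pre-period of length 1 it cycles with period 6.
The value 7 first appears (with i ≥ 1) at t(4).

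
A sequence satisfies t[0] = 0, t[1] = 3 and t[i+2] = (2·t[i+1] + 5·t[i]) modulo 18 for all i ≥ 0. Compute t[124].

We have t[0] = 0,  t[1] = 3,  t[2] = 6,  t[3] = 9,  t[4] = 12,  t[5] = 15,  t[6] = 0,  t[7] = 3.
Since (t[6], t[7]) = (t[0], t[1]) = (0, 3) (two consecutive terms determine the rest), the sequence is periodic with period 6.
(124 - 0) mod 6 = 4, so t[124] = t[4] = 12.

12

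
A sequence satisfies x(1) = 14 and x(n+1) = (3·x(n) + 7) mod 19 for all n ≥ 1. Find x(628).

7

Listing terms: x(1) = 14,  x(2) = 11,  x(3) = 2,  x(4) = 13,  x(5) = 8,  x(6) = 12,  x(7) = 5,  x(8) = 3,  x(9) = 16,  x(10) = 17,  x(11) = 1,  x(12) = 10,  x(13) = 18,  x(14) = 4,  x(15) = 0,  x(16) = 7,  x(17) = 9,  x(18) = 15,  x(19) = 14.
Since x(19) = x(1) = 14, the sequence is periodic with period 18.
(628 - 1) mod 18 = 15, so x(628) = x(16) = 7.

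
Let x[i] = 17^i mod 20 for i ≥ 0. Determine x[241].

17

We have x[0] = 1,  x[1] = 17,  x[2] = 9,  x[3] = 13,  x[4] = 1.
Since x[4] = x[0] = 1, the sequence is periodic with period 4.
So x[241] = x[0 + ((241-0) mod 4)] = x[1] = 17.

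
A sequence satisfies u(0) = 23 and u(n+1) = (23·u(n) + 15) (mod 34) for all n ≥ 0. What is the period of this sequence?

We have u(0) = 23; u(1) = 0; u(2) = 15; u(3) = 20; u(4) = 33; u(5) = 26; u(6) = 1; u(7) = 4; u(8) = 5; u(9) = 28; u(10) = 13; u(11) = 8; u(12) = 29; u(13) = 2; u(14) = 27; u(15) = 24; u(16) = 23.
The sequence repeats with period 16.

16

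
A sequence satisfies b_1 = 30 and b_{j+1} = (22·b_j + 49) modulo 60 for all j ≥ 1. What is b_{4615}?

27

Listing terms: b_1 = 30; b_2 = 49; b_3 = 47; b_4 = 3; b_5 = 55; b_6 = 59; b_7 = 27; b_8 = 43; b_9 = 35; b_{10} = 39; b_{11} = 7; b_{12} = 23; b_{13} = 15; b_{14} = 19; b_{15} = 47.
Since b_{15} = b_3 = 47, the sequence is eventually periodic: after a pre-period of length 2 it cycles with period 12.
For j ≥ 3, b_j depends only on (j - 3) mod 12. (4615 - 3) mod 12 = 4, so b_{4615} = b_7 = 27.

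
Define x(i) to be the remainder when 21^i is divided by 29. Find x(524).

x(1) = 21,  x(2) = 6,  x(3) = 10,  x(4) = 7,  x(5) = 2,  x(6) = 13,  x(7) = 12,  x(8) = 20,  x(9) = 14,  x(10) = 4,  x(11) = 26,  x(12) = 24,  x(13) = 11,  x(14) = 28,  x(15) = 8,  x(16) = 23,  x(17) = 19,  x(18) = 22,  x(19) = 27,  x(20) = 16,  x(21) = 17,  x(22) = 9,  x(23) = 15,  x(24) = 25,  x(25) = 3,  x(26) = 5,  x(27) = 18,  x(28) = 1,  x(29) = 21.
The sequence repeats with period 28.
So x(524) = x(1 + ((524-1) mod 28)) = x(20) = 16.

16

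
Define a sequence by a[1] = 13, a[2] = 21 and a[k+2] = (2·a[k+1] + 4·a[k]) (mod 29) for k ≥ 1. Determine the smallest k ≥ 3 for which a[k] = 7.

We have a[1] = 13, a[2] = 21, a[3] = 7, a[4] = 11, a[5] = 21, a[6] = 28, a[7] = 24, a[8] = 15, a[9] = 10, a[10] = 22, a[11] = 26, a[12] = 24, a[13] = 7, a[14] = 23, a[15] = 16, a[16] = 8, a[17] = 22, a[18] = 18, a[19] = 8, a[20] = 1, a[21] = 5, a[22] = 14, a[23] = 19, a[24] = 7, a[25] = 3, a[26] = 5, a[27] = 22, a[28] = 6, a[29] = 13, a[30] = 21.
Since (a[29], a[30]) = (a[1], a[2]) = (13, 21) (two consecutive terms determine the rest), the sequence is periodic with period 28.
The value 7 first appears (with k ≥ 3) at a[3].

3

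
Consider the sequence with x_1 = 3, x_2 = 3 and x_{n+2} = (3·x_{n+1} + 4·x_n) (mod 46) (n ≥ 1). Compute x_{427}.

31

Listing terms: x_1 = 3; x_2 = 3; x_3 = 21; x_4 = 29; x_5 = 33; x_6 = 31; x_7 = 41; x_8 = 17; x_9 = 31; x_{10} = 23; x_{11} = 9; x_{12} = 27; x_{13} = 25; x_{14} = 45; x_{15} = 5; x_{16} = 11; x_{17} = 7; x_{18} = 19; x_{19} = 39; x_{20} = 9; x_{21} = 45; x_{22} = 33; x_{23} = 3; x_{24} = 3.
The sequence repeats with period 22.
So x_{427} = x_{1 + ((427-1) mod 22)} = x_9 = 31.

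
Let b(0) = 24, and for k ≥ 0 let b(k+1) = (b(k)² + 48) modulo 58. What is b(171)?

18

b(0) = 24; b(1) = 44; b(2) = 12; b(3) = 18; b(4) = 24.
The sequence repeats with period 4.
(171 - 0) mod 4 = 3, so b(171) = b(3) = 18.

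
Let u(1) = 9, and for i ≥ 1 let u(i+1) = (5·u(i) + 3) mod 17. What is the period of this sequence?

Computing terms: u(1) = 9; u(2) = 14; u(3) = 5; u(4) = 11; u(5) = 7; u(6) = 4; u(7) = 6; u(8) = 16; u(9) = 15; u(10) = 10; u(11) = 2; u(12) = 13; u(13) = 0; u(14) = 3; u(15) = 1; u(16) = 8; u(17) = 9.
The sequence repeats with period 16.

16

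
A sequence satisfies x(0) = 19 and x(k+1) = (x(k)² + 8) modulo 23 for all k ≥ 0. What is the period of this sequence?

We have x(0) = 19, x(1) = 1, x(2) = 9, x(3) = 20, x(4) = 17, x(5) = 21, x(6) = 12, x(7) = 14, x(8) = 20.
Since x(8) = x(3) = 20, the sequence is eventually periodic: after a pre-period of length 3 it cycles with period 5.

5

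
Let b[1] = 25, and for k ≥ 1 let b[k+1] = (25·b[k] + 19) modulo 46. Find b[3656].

34

Computing terms: b[1] = 25,  b[2] = 0,  b[3] = 19,  b[4] = 34,  b[5] = 41,  b[6] = 32,  b[7] = 37,  b[8] = 24,  b[9] = 21,  b[10] = 38,  b[11] = 3,  b[12] = 2,  b[13] = 23,  b[14] = 42,  b[15] = 11,  b[16] = 18,  b[17] = 9,  b[18] = 14,  b[19] = 1,  b[20] = 44,  b[21] = 15,  b[22] = 26,  b[23] = 25.
The sequence repeats with period 22.
(3656 - 1) mod 22 = 3, so b[3656] = b[4] = 34.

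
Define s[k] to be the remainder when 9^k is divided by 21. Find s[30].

15

Listing terms: s[1] = 9, s[2] = 18, s[3] = 15, s[4] = 9.
The sequence repeats with period 3.
So s[30] = s[1 + ((30-1) mod 3)] = s[3] = 15.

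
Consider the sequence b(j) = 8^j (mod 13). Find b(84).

Computing terms: b(1) = 8; b(2) = 12; b(3) = 5; b(4) = 1; b(5) = 8.
Since b(5) = b(1) = 8, the sequence is periodic with period 4.
So b(84) = b(1 + ((84-1) mod 4)) = b(4) = 1.

1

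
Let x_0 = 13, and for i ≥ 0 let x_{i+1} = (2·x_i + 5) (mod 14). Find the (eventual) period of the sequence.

3

We have x_0 = 13; x_1 = 3; x_2 = 11; x_3 = 13.
The sequence repeats with period 3.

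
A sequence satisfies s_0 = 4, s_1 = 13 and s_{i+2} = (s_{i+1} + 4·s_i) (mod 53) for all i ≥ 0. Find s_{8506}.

Listing terms: s_0 = 4, s_1 = 13, s_2 = 29, s_3 = 28, s_4 = 38, s_5 = 44, s_6 = 37, s_7 = 1, s_8 = 43, s_9 = 47, s_{10} = 7, s_{11} = 36, s_{12} = 11, s_{13} = 49, s_{14} = 40, s_{15} = 24, s_{16} = 25, s_{17} = 15, s_{18} = 9, s_{19} = 16, s_{20} = 52, s_{21} = 10, s_{22} = 6, s_{23} = 46, s_{24} = 17, s_{25} = 42, s_{26} = 4, s_{27} = 13.
The sequence repeats with period 26.
So s_{8506} = s_{0 + ((8506-0) mod 26)} = s_4 = 38.

38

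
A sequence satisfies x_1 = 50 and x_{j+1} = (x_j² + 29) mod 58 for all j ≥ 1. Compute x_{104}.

23

Listing terms: x_1 = 50; x_2 = 35; x_3 = 36; x_4 = 49; x_5 = 52; x_6 = 7; x_7 = 20; x_8 = 23; x_9 = 36.
Since x_9 = x_3 = 36, the sequence is eventually periodic: after a pre-period of length 2 it cycles with period 6.
For j ≥ 3, x_j depends only on (j - 3) mod 6. (104 - 3) mod 6 = 5, so x_{104} = x_8 = 23.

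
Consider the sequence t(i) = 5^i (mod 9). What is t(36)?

1

t(0) = 1; t(1) = 5; t(2) = 7; t(3) = 8; t(4) = 4; t(5) = 2; t(6) = 1.
Since t(6) = t(0) = 1, the sequence is periodic with period 6.
So t(36) = t(0 + ((36-0) mod 6)) = t(0) = 1.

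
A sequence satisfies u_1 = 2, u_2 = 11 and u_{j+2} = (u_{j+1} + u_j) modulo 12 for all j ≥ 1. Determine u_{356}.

u_1 = 2,  u_2 = 11,  u_3 = 1,  u_4 = 0,  u_5 = 1,  u_6 = 1,  u_7 = 2,  u_8 = 3,  u_9 = 5,  u_{10} = 8,  u_{11} = 1,  u_{12} = 9,  u_{13} = 10,  u_{14} = 7,  u_{15} = 5,  u_{16} = 0,  u_{17} = 5,  u_{18} = 5,  u_{19} = 10,  u_{20} = 3,  u_{21} = 1,  u_{22} = 4,  u_{23} = 5,  u_{24} = 9,  u_{25} = 2,  u_{26} = 11.
The sequence repeats with period 24.
So u_{356} = u_{1 + ((356-1) mod 24)} = u_{20} = 3.

3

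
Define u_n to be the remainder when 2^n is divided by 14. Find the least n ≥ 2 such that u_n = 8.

3

u_1 = 2,  u_2 = 4,  u_3 = 8,  u_4 = 2.
The sequence repeats with period 3.
The value 8 first appears (with n ≥ 2) at u_3.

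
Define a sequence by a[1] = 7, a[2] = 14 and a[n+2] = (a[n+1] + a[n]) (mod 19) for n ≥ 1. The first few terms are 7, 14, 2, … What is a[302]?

Computing terms: a[1] = 7; a[2] = 14; a[3] = 2; a[4] = 16; a[5] = 18; a[6] = 15; a[7] = 14; a[8] = 10; a[9] = 5; a[10] = 15; a[11] = 1; a[12] = 16; a[13] = 17; a[14] = 14; a[15] = 12; a[16] = 7; a[17] = 0; a[18] = 7; a[19] = 7; a[20] = 14.
Since (a[19], a[20]) = (a[1], a[2]) = (7, 14) (two consecutive terms determine the rest), the sequence is periodic with period 18.
So a[302] = a[1 + ((302-1) mod 18)] = a[14] = 14.

14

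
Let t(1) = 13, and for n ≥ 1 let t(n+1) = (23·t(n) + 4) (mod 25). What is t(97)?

Computing terms: t(1) = 13, t(2) = 3, t(3) = 23, t(4) = 8, t(5) = 13.
The sequence repeats with period 4.
(97 - 1) mod 4 = 0, so t(97) = t(1) = 13.

13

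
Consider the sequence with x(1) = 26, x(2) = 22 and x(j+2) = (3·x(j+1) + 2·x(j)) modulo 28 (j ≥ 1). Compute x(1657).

2

We have x(1) = 26,  x(2) = 22,  x(3) = 6,  x(4) = 6,  x(5) = 2,  x(6) = 18,  x(7) = 2,  x(8) = 14,  x(9) = 18,  x(10) = 26,  x(11) = 2,  x(12) = 2,  x(13) = 10,  x(14) = 6,  x(15) = 10,  x(16) = 14,  x(17) = 6,  x(18) = 18,  x(19) = 10,  x(20) = 10,  x(21) = 22,  x(22) = 2,  x(23) = 22,  x(24) = 14,  x(25) = 2,  x(26) = 6,  x(27) = 22,  x(28) = 22,  x(29) = 26,  x(30) = 10,  x(31) = 26,  x(32) = 14,  x(33) = 10,  x(34) = 2,  x(35) = 26,  x(36) = 26,  x(37) = 18,  x(38) = 22,  x(39) = 18,  x(40) = 14,  x(41) = 22,  x(42) = 10,  x(43) = 18,  x(44) = 18,  x(45) = 6,  x(46) = 26,  x(47) = 6,  x(48) = 14,  x(49) = 26,  x(50) = 22.
The sequence repeats with period 48.
So x(1657) = x(1 + ((1657-1) mod 48)) = x(25) = 2.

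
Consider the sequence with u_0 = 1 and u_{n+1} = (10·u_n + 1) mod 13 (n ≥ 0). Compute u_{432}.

Listing terms: u_0 = 1; u_1 = 11; u_2 = 7; u_3 = 6; u_4 = 9; u_5 = 0; u_6 = 1.
The sequence repeats with period 6.
So u_{432} = u_{0 + ((432-0) mod 6)} = u_0 = 1.

1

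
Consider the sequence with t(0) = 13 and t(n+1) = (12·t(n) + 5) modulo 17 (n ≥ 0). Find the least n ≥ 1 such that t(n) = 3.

11

t(0) = 13, t(1) = 8, t(2) = 16, t(3) = 10, t(4) = 6, t(5) = 9, t(6) = 11, t(7) = 1, t(8) = 0, t(9) = 5, t(10) = 14, t(11) = 3, t(12) = 7, t(13) = 4, t(14) = 2, t(15) = 12, t(16) = 13.
Since t(16) = t(0) = 13, the sequence is periodic with period 16.
The value 3 first appears (with n ≥ 1) at t(11).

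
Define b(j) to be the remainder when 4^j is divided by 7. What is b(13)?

b(0) = 1,  b(1) = 4,  b(2) = 2,  b(3) = 1.
The sequence repeats with period 3.
(13 - 0) mod 3 = 1, so b(13) = b(1) = 4.

4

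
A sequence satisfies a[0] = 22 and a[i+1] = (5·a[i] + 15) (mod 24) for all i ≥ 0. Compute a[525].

We have a[0] = 22,  a[1] = 5,  a[2] = 16,  a[3] = 23,  a[4] = 10,  a[5] = 17,  a[6] = 4,  a[7] = 11,  a[8] = 22.
The sequence repeats with period 8.
(525 - 0) mod 8 = 5, so a[525] = a[5] = 17.

17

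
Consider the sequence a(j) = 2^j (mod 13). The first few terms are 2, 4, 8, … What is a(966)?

12

Listing terms: a(1) = 2, a(2) = 4, a(3) = 8, a(4) = 3, a(5) = 6, a(6) = 12, a(7) = 11, a(8) = 9, a(9) = 5, a(10) = 10, a(11) = 7, a(12) = 1, a(13) = 2.
Since a(13) = a(1) = 2, the sequence is periodic with period 12.
So a(966) = a(1 + ((966-1) mod 12)) = a(6) = 12.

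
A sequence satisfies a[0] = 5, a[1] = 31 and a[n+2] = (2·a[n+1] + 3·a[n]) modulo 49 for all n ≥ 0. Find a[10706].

7

We have a[0] = 5; a[1] = 31; a[2] = 28; a[3] = 2; a[4] = 39; a[5] = 35; a[6] = 40; a[7] = 38; a[8] = 0; a[9] = 16; a[10] = 32; a[11] = 14; a[12] = 26; a[13] = 45; a[14] = 21; a[15] = 30; a[16] = 25; a[17] = 42; a[18] = 12; a[19] = 3; a[20] = 42; a[21] = 44; a[22] = 18; a[23] = 21; a[24] = 47; a[25] = 10; a[26] = 14; a[27] = 9; a[28] = 11; a[29] = 0; a[30] = 33; a[31] = 17; a[32] = 35; a[33] = 23; a[34] = 4; a[35] = 28; a[36] = 19; a[37] = 24; a[38] = 7; a[39] = 37; a[40] = 46; a[41] = 7; a[42] = 5; a[43] = 31.
The sequence repeats with period 42.
So a[10706] = a[0 + ((10706-0) mod 42)] = a[38] = 7.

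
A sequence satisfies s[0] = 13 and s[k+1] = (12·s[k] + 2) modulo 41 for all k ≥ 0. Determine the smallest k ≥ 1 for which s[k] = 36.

14

We have s[0] = 13,  s[1] = 35,  s[2] = 12,  s[3] = 23,  s[4] = 32,  s[5] = 17,  s[6] = 1,  s[7] = 14,  s[8] = 6,  s[9] = 33,  s[10] = 29,  s[11] = 22,  s[12] = 20,  s[13] = 37,  s[14] = 36,  s[15] = 24,  s[16] = 3,  s[17] = 38,  s[18] = 7,  s[19] = 4,  s[20] = 9,  s[21] = 28,  s[22] = 10,  s[23] = 40,  s[24] = 31,  s[25] = 5,  s[26] = 21,  s[27] = 8,  s[28] = 16,  s[29] = 30,  s[30] = 34,  s[31] = 0,  s[32] = 2,  s[33] = 26,  s[34] = 27,  s[35] = 39,  s[36] = 19,  s[37] = 25,  s[38] = 15,  s[39] = 18,  s[40] = 13.
The sequence repeats with period 40.
The value 36 first appears (with k ≥ 1) at s[14].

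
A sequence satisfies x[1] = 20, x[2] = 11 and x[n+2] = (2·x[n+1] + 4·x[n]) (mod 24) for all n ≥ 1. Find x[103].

0

Computing terms: x[1] = 20, x[2] = 11, x[3] = 6, x[4] = 8, x[5] = 16, x[6] = 16, x[7] = 0, x[8] = 16, x[9] = 8, x[10] = 8, x[11] = 0, x[12] = 8, x[13] = 16.
Since (x[12], x[13]) = (x[4], x[5]) = (8, 16) (two consecutive terms determine the rest), the sequence is eventually periodic: after a pre-period of length 3 it cycles with period 8.
For n ≥ 4, x[n] depends only on (n - 4) mod 8. (103 - 4) mod 8 = 3, so x[103] = x[7] = 0.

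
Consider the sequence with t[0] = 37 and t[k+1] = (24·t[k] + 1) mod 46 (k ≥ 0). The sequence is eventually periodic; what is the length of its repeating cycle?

23

Computing terms: t[0] = 37; t[1] = 15; t[2] = 39; t[3] = 17; t[4] = 41; t[5] = 19; t[6] = 43; t[7] = 21; t[8] = 45; t[9] = 23; t[10] = 1; t[11] = 25; t[12] = 3; t[13] = 27; t[14] = 5; t[15] = 29; t[16] = 7; t[17] = 31; t[18] = 9; t[19] = 33; t[20] = 11; t[21] = 35; t[22] = 13; t[23] = 37.
The sequence repeats with period 23.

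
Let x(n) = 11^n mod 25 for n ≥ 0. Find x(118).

6

x(0) = 1; x(1) = 11; x(2) = 21; x(3) = 6; x(4) = 16; x(5) = 1.
The sequence repeats with period 5.
(118 - 0) mod 5 = 3, so x(118) = x(3) = 6.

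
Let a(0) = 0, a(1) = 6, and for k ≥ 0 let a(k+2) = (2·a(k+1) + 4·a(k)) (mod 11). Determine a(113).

4

Listing terms: a(0) = 0, a(1) = 6, a(2) = 1, a(3) = 4, a(4) = 1, a(5) = 7, a(6) = 7, a(7) = 9, a(8) = 2, a(9) = 7, a(10) = 0, a(11) = 6.
Since (a(10), a(11)) = (a(0), a(1)) = (0, 6) (two consecutive terms determine the rest), the sequence is periodic with period 10.
So a(113) = a(0 + ((113-0) mod 10)) = a(3) = 4.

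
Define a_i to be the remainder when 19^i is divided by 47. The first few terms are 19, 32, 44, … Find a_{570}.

Listing terms: a_1 = 19,  a_2 = 32,  a_3 = 44,  a_4 = 37,  a_5 = 45,  a_6 = 9,  a_7 = 30,  a_8 = 6,  a_9 = 20,  a_{10} = 4,  a_{11} = 29,  a_{12} = 34,  a_{13} = 35,  a_{14} = 7,  a_{15} = 39,  a_{16} = 36,  a_{17} = 26,  a_{18} = 24,  a_{19} = 33,  a_{20} = 16,  a_{21} = 22,  a_{22} = 42,  a_{23} = 46,  a_{24} = 28,  a_{25} = 15,  a_{26} = 3,  a_{27} = 10,  a_{28} = 2,  a_{29} = 38,  a_{30} = 17,  a_{31} = 41,  a_{32} = 27,  a_{33} = 43,  a_{34} = 18,  a_{35} = 13,  a_{36} = 12,  a_{37} = 40,  a_{38} = 8,  a_{39} = 11,  a_{40} = 21,  a_{41} = 23,  a_{42} = 14,  a_{43} = 31,  a_{44} = 25,  a_{45} = 5,  a_{46} = 1,  a_{47} = 19.
Since a_{47} = a_1 = 19, the sequence is periodic with period 46.
(570 - 1) mod 46 = 17, so a_{570} = a_{18} = 24.

24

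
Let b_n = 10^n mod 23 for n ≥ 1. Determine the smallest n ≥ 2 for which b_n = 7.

We have b_1 = 10; b_2 = 8; b_3 = 11; b_4 = 18; b_5 = 19; b_6 = 6; b_7 = 14; b_8 = 2; b_9 = 20; b_{10} = 16; b_{11} = 22; b_{12} = 13; b_{13} = 15; b_{14} = 12; b_{15} = 5; b_{16} = 4; b_{17} = 17; b_{18} = 9; b_{19} = 21; b_{20} = 3; b_{21} = 7; b_{22} = 1; b_{23} = 10.
Since b_{23} = b_1 = 10, the sequence is periodic with period 22.
The value 7 first appears (with n ≥ 2) at b_{21}.

21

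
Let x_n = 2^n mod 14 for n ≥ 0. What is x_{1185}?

8

Computing terms: x_0 = 1; x_1 = 2; x_2 = 4; x_3 = 8; x_4 = 2.
Since x_4 = x_1 = 2, the sequence is eventually periodic: after a pre-period of length 1 it cycles with period 3.
For n ≥ 1, x_n depends only on (n - 1) mod 3. (1185 - 1) mod 3 = 2, so x_{1185} = x_3 = 8.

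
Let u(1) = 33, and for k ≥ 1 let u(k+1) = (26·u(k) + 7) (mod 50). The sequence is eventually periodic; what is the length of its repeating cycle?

25

Computing terms: u(1) = 33, u(2) = 15, u(3) = 47, u(4) = 29, u(5) = 11, u(6) = 43, u(7) = 25, u(8) = 7, u(9) = 39, u(10) = 21, u(11) = 3, u(12) = 35, u(13) = 17, u(14) = 49, u(15) = 31, u(16) = 13, u(17) = 45, u(18) = 27, u(19) = 9, u(20) = 41, u(21) = 23, u(22) = 5, u(23) = 37, u(24) = 19, u(25) = 1, u(26) = 33.
The sequence repeats with period 25.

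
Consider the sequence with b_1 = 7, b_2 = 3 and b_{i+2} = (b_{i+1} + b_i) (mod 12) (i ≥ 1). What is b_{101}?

11

b_1 = 7, b_2 = 3, b_3 = 10, b_4 = 1, b_5 = 11, b_6 = 0, b_7 = 11, b_8 = 11, b_9 = 10, b_{10} = 9, b_{11} = 7, b_{12} = 4, b_{13} = 11, b_{14} = 3, b_{15} = 2, b_{16} = 5, b_{17} = 7, b_{18} = 0, b_{19} = 7, b_{20} = 7, b_{21} = 2, b_{22} = 9, b_{23} = 11, b_{24} = 8, b_{25} = 7, b_{26} = 3.
Since (b_{25}, b_{26}) = (b_1, b_2) = (7, 3) (two consecutive terms determine the rest), the sequence is periodic with period 24.
So b_{101} = b_{1 + ((101-1) mod 24)} = b_5 = 11.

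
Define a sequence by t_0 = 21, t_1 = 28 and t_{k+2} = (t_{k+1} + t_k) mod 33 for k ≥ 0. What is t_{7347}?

We have t_0 = 21; t_1 = 28; t_2 = 16; t_3 = 11; t_4 = 27; t_5 = 5; t_6 = 32; t_7 = 4; t_8 = 3; t_9 = 7; t_{10} = 10; t_{11} = 17; t_{12} = 27; t_{13} = 11; t_{14} = 5; t_{15} = 16; t_{16} = 21; t_{17} = 4; t_{18} = 25; t_{19} = 29; t_{20} = 21; t_{21} = 17; t_{22} = 5; t_{23} = 22; t_{24} = 27; t_{25} = 16; t_{26} = 10; t_{27} = 26; t_{28} = 3; t_{29} = 29; t_{30} = 32; t_{31} = 28; t_{32} = 27; t_{33} = 22; t_{34} = 16; t_{35} = 5; t_{36} = 21; t_{37} = 26; t_{38} = 14; t_{39} = 7; t_{40} = 21; t_{41} = 28.
Since (t_{40}, t_{41}) = (t_0, t_1) = (21, 28) (two consecutive terms determine the rest), the sequence is periodic with period 40.
So t_{7347} = t_{0 + ((7347-0) mod 40)} = t_{27} = 26.

26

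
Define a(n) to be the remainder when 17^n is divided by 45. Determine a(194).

Computing terms: a(0) = 1; a(1) = 17; a(2) = 19; a(3) = 8; a(4) = 1.
Since a(4) = a(0) = 1, the sequence is periodic with period 4.
(194 - 0) mod 4 = 2, so a(194) = a(2) = 19.

19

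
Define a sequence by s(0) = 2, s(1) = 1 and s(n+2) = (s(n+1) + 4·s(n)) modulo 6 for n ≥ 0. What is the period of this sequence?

8

Computing terms: s(0) = 2, s(1) = 1, s(2) = 3, s(3) = 1, s(4) = 1, s(5) = 5, s(6) = 3, s(7) = 5, s(8) = 5, s(9) = 1, s(10) = 3.
Since (s(9), s(10)) = (s(1), s(2)) = (1, 3) (two consecutive terms determine the rest), the sequence is eventually periodic: after a pre-period of length 1 it cycles with period 8.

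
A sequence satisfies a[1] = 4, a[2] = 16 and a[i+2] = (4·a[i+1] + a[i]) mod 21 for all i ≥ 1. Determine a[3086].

a[1] = 4, a[2] = 16, a[3] = 5, a[4] = 15, a[5] = 2, a[6] = 2, a[7] = 10, a[8] = 0, a[9] = 10, a[10] = 19, a[11] = 2, a[12] = 6, a[13] = 5, a[14] = 5, a[15] = 4, a[16] = 0, a[17] = 4, a[18] = 16.
The sequence repeats with period 16.
(3086 - 1) mod 16 = 13, so a[3086] = a[14] = 5.

5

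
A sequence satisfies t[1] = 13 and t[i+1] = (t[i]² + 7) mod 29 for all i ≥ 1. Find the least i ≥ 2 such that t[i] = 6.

5

Computing terms: t[1] = 13,  t[2] = 2,  t[3] = 11,  t[4] = 12,  t[5] = 6,  t[6] = 14,  t[7] = 0,  t[8] = 7,  t[9] = 27,  t[10] = 11.
Since t[10] = t[3] = 11, the sequence is eventually periodic: after a pre-period of length 2 it cycles with period 7.
The value 6 first appears (with i ≥ 2) at t[5].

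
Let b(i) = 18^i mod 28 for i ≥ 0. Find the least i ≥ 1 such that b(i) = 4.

Computing terms: b(0) = 1,  b(1) = 18,  b(2) = 16,  b(3) = 8,  b(4) = 4,  b(5) = 16.
Since b(5) = b(2) = 16, the sequence is eventually periodic: after a pre-period of length 2 it cycles with period 3.
The value 4 first appears (with i ≥ 1) at b(4).

4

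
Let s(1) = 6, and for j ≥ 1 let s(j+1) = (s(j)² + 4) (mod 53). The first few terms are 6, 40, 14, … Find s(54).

Listing terms: s(1) = 6,  s(2) = 40,  s(3) = 14,  s(4) = 41,  s(5) = 42,  s(6) = 19,  s(7) = 47,  s(8) = 40.
Since s(8) = s(2) = 40, the sequence is eventually periodic: after a pre-period of length 1 it cycles with period 6.
For j ≥ 2, s(j) depends only on (j - 2) mod 6. (54 - 2) mod 6 = 4, so s(54) = s(6) = 19.

19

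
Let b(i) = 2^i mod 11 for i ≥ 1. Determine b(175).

10

Computing terms: b(1) = 2,  b(2) = 4,  b(3) = 8,  b(4) = 5,  b(5) = 10,  b(6) = 9,  b(7) = 7,  b(8) = 3,  b(9) = 6,  b(10) = 1,  b(11) = 2.
Since b(11) = b(1) = 2, the sequence is periodic with period 10.
(175 - 1) mod 10 = 4, so b(175) = b(5) = 10.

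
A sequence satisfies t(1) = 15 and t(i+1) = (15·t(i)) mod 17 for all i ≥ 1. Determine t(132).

16

t(1) = 15,  t(2) = 4,  t(3) = 9,  t(4) = 16,  t(5) = 2,  t(6) = 13,  t(7) = 8,  t(8) = 1,  t(9) = 15.
The sequence repeats with period 8.
(132 - 1) mod 8 = 3, so t(132) = t(4) = 16.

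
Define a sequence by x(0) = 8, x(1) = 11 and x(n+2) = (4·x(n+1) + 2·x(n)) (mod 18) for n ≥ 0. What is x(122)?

6

x(0) = 8,  x(1) = 11,  x(2) = 6,  x(3) = 10,  x(4) = 16,  x(5) = 12,  x(6) = 8,  x(7) = 2,  x(8) = 6,  x(9) = 10.
Since (x(8), x(9)) = (x(2), x(3)) = (6, 10) (two consecutive terms determine the rest), the sequence is eventually periodic: after a pre-period of length 2 it cycles with period 6.
For n ≥ 2, x(n) depends only on (n - 2) mod 6. (122 - 2) mod 6 = 0, so x(122) = x(2) = 6.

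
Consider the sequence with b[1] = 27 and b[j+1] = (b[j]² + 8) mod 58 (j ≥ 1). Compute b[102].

41

b[1] = 27, b[2] = 41, b[3] = 7, b[4] = 57, b[5] = 9, b[6] = 31, b[7] = 41.
Since b[7] = b[2] = 41, the sequence is eventually periodic: after a pre-period of length 1 it cycles with period 5.
For j ≥ 2, b[j] depends only on (j - 2) mod 5. (102 - 2) mod 5 = 0, so b[102] = b[2] = 41.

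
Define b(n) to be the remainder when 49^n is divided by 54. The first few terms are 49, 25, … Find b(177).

b(1) = 49; b(2) = 25; b(3) = 37; b(4) = 31; b(5) = 7; b(6) = 19; b(7) = 13; b(8) = 43; b(9) = 1; b(10) = 49.
The sequence repeats with period 9.
(177 - 1) mod 9 = 5, so b(177) = b(6) = 19.

19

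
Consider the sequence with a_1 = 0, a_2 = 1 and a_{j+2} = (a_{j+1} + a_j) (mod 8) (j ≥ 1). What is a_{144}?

1

We have a_1 = 0,  a_2 = 1,  a_3 = 1,  a_4 = 2,  a_5 = 3,  a_6 = 5,  a_7 = 0,  a_8 = 5,  a_9 = 5,  a_{10} = 2,  a_{11} = 7,  a_{12} = 1,  a_{13} = 0,  a_{14} = 1.
The sequence repeats with period 12.
So a_{144} = a_{1 + ((144-1) mod 12)} = a_{12} = 1.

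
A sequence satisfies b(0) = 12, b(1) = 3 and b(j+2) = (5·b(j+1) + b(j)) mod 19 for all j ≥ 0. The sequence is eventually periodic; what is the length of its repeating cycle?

40

Listing terms: b(0) = 12; b(1) = 3; b(2) = 8; b(3) = 5; b(4) = 14; b(5) = 18; b(6) = 9; b(7) = 6; b(8) = 1; b(9) = 11; b(10) = 18; b(11) = 6; b(12) = 10; b(13) = 18; b(14) = 5; b(15) = 5; b(16) = 11; b(17) = 3; b(18) = 7; b(19) = 0; b(20) = 7; b(21) = 16; b(22) = 11; b(23) = 14; b(24) = 5; b(25) = 1; b(26) = 10; b(27) = 13; b(28) = 18; b(29) = 8; b(30) = 1; b(31) = 13; b(32) = 9; b(33) = 1; b(34) = 14; b(35) = 14; b(36) = 8; b(37) = 16; b(38) = 12; b(39) = 0; b(40) = 12; b(41) = 3.
The sequence repeats with period 40.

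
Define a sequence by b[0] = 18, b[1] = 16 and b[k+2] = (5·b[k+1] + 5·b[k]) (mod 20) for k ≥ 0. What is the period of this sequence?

We have b[0] = 18,  b[1] = 16,  b[2] = 10,  b[3] = 10,  b[4] = 0,  b[5] = 10,  b[6] = 10.
Since (b[5], b[6]) = (b[2], b[3]) = (10, 10) (two consecutive terms determine the rest), the sequence is eventually periodic: after a pre-period of length 2 it cycles with period 3.

3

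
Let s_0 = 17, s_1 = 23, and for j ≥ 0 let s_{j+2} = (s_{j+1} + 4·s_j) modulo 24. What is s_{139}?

Listing terms: s_0 = 17,  s_1 = 23,  s_2 = 19,  s_3 = 15,  s_4 = 19,  s_5 = 7,  s_6 = 11,  s_7 = 15,  s_8 = 11,  s_9 = 23,  s_{10} = 19.
Since (s_9, s_{10}) = (s_1, s_2) = (23, 19) (two consecutive terms determine the rest), the sequence is eventually periodic: after a pre-period of length 1 it cycles with period 8.
For j ≥ 1, s_j depends only on (j - 1) mod 8. (139 - 1) mod 8 = 2, so s_{139} = s_3 = 15.

15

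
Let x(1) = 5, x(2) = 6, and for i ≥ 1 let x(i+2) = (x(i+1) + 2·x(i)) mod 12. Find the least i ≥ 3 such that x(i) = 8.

6

Computing terms: x(1) = 5, x(2) = 6, x(3) = 4, x(4) = 4, x(5) = 0, x(6) = 8, x(7) = 8, x(8) = 0, x(9) = 4, x(10) = 4.
Since (x(9), x(10)) = (x(3), x(4)) = (4, 4) (two consecutive terms determine the rest), the sequence is eventually periodic: after a pre-period of length 2 it cycles with period 6.
The value 8 first appears (with i ≥ 3) at x(6).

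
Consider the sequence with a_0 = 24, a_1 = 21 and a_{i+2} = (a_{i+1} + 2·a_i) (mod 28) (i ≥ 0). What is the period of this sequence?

Computing terms: a_0 = 24, a_1 = 21, a_2 = 13, a_3 = 27, a_4 = 25, a_5 = 23, a_6 = 17, a_7 = 7, a_8 = 13, a_9 = 27.
Since (a_8, a_9) = (a_2, a_3) = (13, 27) (two consecutive terms determine the rest), the sequence is eventually periodic: after a pre-period of length 2 it cycles with period 6.

6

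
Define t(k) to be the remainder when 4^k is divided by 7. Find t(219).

1

Computing terms: t(1) = 4; t(2) = 2; t(3) = 1; t(4) = 4.
The sequence repeats with period 3.
(219 - 1) mod 3 = 2, so t(219) = t(3) = 1.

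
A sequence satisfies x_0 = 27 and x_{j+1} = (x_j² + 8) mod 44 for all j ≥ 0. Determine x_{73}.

We have x_0 = 27,  x_1 = 33,  x_2 = 41,  x_3 = 17,  x_4 = 33.
Since x_4 = x_1 = 33, the sequence is eventually periodic: after a pre-period of length 1 it cycles with period 3.
For j ≥ 1, x_j depends only on (j - 1) mod 3. (73 - 1) mod 3 = 0, so x_{73} = x_1 = 33.

33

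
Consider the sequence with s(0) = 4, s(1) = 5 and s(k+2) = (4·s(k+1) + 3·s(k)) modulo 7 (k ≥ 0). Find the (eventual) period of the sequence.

21

s(0) = 4,  s(1) = 5,  s(2) = 4,  s(3) = 3,  s(4) = 3,  s(5) = 0,  s(6) = 2,  s(7) = 1,  s(8) = 3,  s(9) = 1,  s(10) = 6,  s(11) = 6,  s(12) = 0,  s(13) = 4,  s(14) = 2,  s(15) = 6,  s(16) = 2,  s(17) = 5,  s(18) = 5,  s(19) = 0,  s(20) = 1,  s(21) = 4,  s(22) = 5.
The sequence repeats with period 21.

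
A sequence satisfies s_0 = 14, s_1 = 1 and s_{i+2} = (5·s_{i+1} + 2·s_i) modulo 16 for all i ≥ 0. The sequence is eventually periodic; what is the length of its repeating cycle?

Listing terms: s_0 = 14; s_1 = 1; s_2 = 1; s_3 = 7; s_4 = 5; s_5 = 7; s_6 = 13; s_7 = 15; s_8 = 5; s_9 = 7.
Since (s_8, s_9) = (s_4, s_5) = (5, 7) (two consecutive terms determine the rest), the sequence is eventually periodic: after a pre-period of length 4 it cycles with period 4.

4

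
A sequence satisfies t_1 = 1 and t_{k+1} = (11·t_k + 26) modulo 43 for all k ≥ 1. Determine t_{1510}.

30

We have t_1 = 1; t_2 = 37; t_3 = 3; t_4 = 16; t_5 = 30; t_6 = 12; t_7 = 29; t_8 = 1.
The sequence repeats with period 7.
(1510 - 1) mod 7 = 4, so t_{1510} = t_5 = 30.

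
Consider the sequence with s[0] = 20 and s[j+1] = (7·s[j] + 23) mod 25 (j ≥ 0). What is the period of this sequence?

4

s[0] = 20; s[1] = 13; s[2] = 14; s[3] = 21; s[4] = 20.
The sequence repeats with period 4.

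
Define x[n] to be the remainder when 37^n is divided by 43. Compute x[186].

We have x[0] = 1, x[1] = 37, x[2] = 36, x[3] = 42, x[4] = 6, x[5] = 7, x[6] = 1.
The sequence repeats with period 6.
(186 - 0) mod 6 = 0, so x[186] = x[0] = 1.

1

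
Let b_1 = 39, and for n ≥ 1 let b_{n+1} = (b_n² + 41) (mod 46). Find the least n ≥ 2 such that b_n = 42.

4

We have b_1 = 39; b_2 = 44; b_3 = 45; b_4 = 42; b_5 = 11; b_6 = 24; b_7 = 19; b_8 = 34; b_9 = 1; b_{10} = 42.
Since b_{10} = b_4 = 42, the sequence is eventually periodic: after a pre-period of length 3 it cycles with period 6.
The value 42 first appears (with n ≥ 2) at b_4.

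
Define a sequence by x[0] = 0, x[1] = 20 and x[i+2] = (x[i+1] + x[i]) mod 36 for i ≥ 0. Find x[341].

x[0] = 0,  x[1] = 20,  x[2] = 20,  x[3] = 4,  x[4] = 24,  x[5] = 28,  x[6] = 16,  x[7] = 8,  x[8] = 24,  x[9] = 32,  x[10] = 20,  x[11] = 16,  x[12] = 0,  x[13] = 16,  x[14] = 16,  x[15] = 32,  x[16] = 12,  x[17] = 8,  x[18] = 20,  x[19] = 28,  x[20] = 12,  x[21] = 4,  x[22] = 16,  x[23] = 20,  x[24] = 0,  x[25] = 20.
The sequence repeats with period 24.
So x[341] = x[0 + ((341-0) mod 24)] = x[5] = 28.

28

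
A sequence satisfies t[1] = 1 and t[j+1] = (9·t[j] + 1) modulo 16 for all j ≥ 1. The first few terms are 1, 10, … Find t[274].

Computing terms: t[1] = 1,  t[2] = 10,  t[3] = 11,  t[4] = 4,  t[5] = 5,  t[6] = 14,  t[7] = 15,  t[8] = 8,  t[9] = 9,  t[10] = 2,  t[11] = 3,  t[12] = 12,  t[13] = 13,  t[14] = 6,  t[15] = 7,  t[16] = 0,  t[17] = 1.
Since t[17] = t[1] = 1, the sequence is periodic with period 16.
So t[274] = t[1 + ((274-1) mod 16)] = t[2] = 10.

10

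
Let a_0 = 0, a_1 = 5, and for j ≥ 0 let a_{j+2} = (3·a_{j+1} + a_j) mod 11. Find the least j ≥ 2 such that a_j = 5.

a_0 = 0,  a_1 = 5,  a_2 = 4,  a_3 = 6,  a_4 = 0,  a_5 = 6,  a_6 = 7,  a_7 = 5,  a_8 = 0,  a_9 = 5.
Since (a_8, a_9) = (a_0, a_1) = (0, 5) (two consecutive terms determine the rest), the sequence is periodic with period 8.
The value 5 first appears (with j ≥ 2) at a_7.

7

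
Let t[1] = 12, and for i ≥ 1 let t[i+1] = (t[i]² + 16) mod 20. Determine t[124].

t[1] = 12, t[2] = 0, t[3] = 16, t[4] = 12.
The sequence repeats with period 3.
(124 - 1) mod 3 = 0, so t[124] = t[1] = 12.

12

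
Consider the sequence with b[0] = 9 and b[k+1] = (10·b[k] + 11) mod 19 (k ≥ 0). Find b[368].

10

Listing terms: b[0] = 9, b[1] = 6, b[2] = 14, b[3] = 18, b[4] = 1, b[5] = 2, b[6] = 12, b[7] = 17, b[8] = 10, b[9] = 16, b[10] = 0, b[11] = 11, b[12] = 7, b[13] = 5, b[14] = 4, b[15] = 13, b[16] = 8, b[17] = 15, b[18] = 9.
The sequence repeats with period 18.
(368 - 0) mod 18 = 8, so b[368] = b[8] = 10.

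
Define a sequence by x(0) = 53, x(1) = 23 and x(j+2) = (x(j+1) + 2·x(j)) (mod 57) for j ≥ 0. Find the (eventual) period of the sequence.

6

x(0) = 53; x(1) = 23; x(2) = 15; x(3) = 4; x(4) = 34; x(5) = 42; x(6) = 53; x(7) = 23.
The sequence repeats with period 6.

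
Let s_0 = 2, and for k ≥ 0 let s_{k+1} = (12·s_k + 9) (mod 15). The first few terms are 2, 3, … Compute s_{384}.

12

Listing terms: s_0 = 2,  s_1 = 3,  s_2 = 0,  s_3 = 9,  s_4 = 12,  s_5 = 3.
Since s_5 = s_1 = 3, the sequence is eventually periodic: after a pre-period of length 1 it cycles with period 4.
For k ≥ 1, s_k depends only on (k - 1) mod 4. (384 - 1) mod 4 = 3, so s_{384} = s_4 = 12.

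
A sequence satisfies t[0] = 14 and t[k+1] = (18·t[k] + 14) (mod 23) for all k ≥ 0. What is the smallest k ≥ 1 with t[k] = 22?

5

Computing terms: t[0] = 14, t[1] = 13, t[2] = 18, t[3] = 16, t[4] = 3, t[5] = 22, t[6] = 19, t[7] = 11, t[8] = 5, t[9] = 12, t[10] = 0, t[11] = 14.
The sequence repeats with period 11.
The value 22 first appears (with k ≥ 1) at t[5].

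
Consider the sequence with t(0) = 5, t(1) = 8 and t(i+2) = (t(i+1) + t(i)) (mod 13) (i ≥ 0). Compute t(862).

1

We have t(0) = 5, t(1) = 8, t(2) = 0, t(3) = 8, t(4) = 8, t(5) = 3, t(6) = 11, t(7) = 1, t(8) = 12, t(9) = 0, t(10) = 12, t(11) = 12, t(12) = 11, t(13) = 10, t(14) = 8, t(15) = 5, t(16) = 0, t(17) = 5, t(18) = 5, t(19) = 10, t(20) = 2, t(21) = 12, t(22) = 1, t(23) = 0, t(24) = 1, t(25) = 1, t(26) = 2, t(27) = 3, t(28) = 5, t(29) = 8.
Since (t(28), t(29)) = (t(0), t(1)) = (5, 8) (two consecutive terms determine the rest), the sequence is periodic with period 28.
So t(862) = t(0 + ((862-0) mod 28)) = t(22) = 1.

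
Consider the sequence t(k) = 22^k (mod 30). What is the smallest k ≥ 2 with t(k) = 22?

We have t(1) = 22, t(2) = 4, t(3) = 28, t(4) = 16, t(5) = 22.
Since t(5) = t(1) = 22, the sequence is periodic with period 4.
The value 22 next appears (with k ≥ 2) at t(5).

5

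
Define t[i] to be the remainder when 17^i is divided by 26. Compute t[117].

Computing terms: t[0] = 1,  t[1] = 17,  t[2] = 3,  t[3] = 25,  t[4] = 9,  t[5] = 23,  t[6] = 1.
Since t[6] = t[0] = 1, the sequence is periodic with period 6.
So t[117] = t[0 + ((117-0) mod 6)] = t[3] = 25.

25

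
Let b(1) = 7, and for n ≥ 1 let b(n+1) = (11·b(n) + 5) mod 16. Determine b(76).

We have b(1) = 7, b(2) = 2, b(3) = 11, b(4) = 14, b(5) = 15, b(6) = 10, b(7) = 3, b(8) = 6, b(9) = 7.
Since b(9) = b(1) = 7, the sequence is periodic with period 8.
(76 - 1) mod 8 = 3, so b(76) = b(4) = 14.

14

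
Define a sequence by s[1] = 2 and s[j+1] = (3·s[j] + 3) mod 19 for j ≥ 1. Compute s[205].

4

s[1] = 2,  s[2] = 9,  s[3] = 11,  s[4] = 17,  s[5] = 16,  s[6] = 13,  s[7] = 4,  s[8] = 15,  s[9] = 10,  s[10] = 14,  s[11] = 7,  s[12] = 5,  s[13] = 18,  s[14] = 0,  s[15] = 3,  s[16] = 12,  s[17] = 1,  s[18] = 6,  s[19] = 2.
The sequence repeats with period 18.
So s[205] = s[1 + ((205-1) mod 18)] = s[7] = 4.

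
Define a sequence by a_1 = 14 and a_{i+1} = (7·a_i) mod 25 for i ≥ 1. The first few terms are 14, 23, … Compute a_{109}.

a_1 = 14; a_2 = 23; a_3 = 11; a_4 = 2; a_5 = 14.
Since a_5 = a_1 = 14, the sequence is periodic with period 4.
So a_{109} = a_{1 + ((109-1) mod 4)} = a_1 = 14.

14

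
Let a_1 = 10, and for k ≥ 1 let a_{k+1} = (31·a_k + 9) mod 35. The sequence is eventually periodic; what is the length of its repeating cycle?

30

Computing terms: a_1 = 10; a_2 = 4; a_3 = 28; a_4 = 2; a_5 = 1; a_6 = 5; a_7 = 24; a_8 = 18; a_9 = 7; a_{10} = 16; a_{11} = 15; a_{12} = 19; a_{13} = 3; a_{14} = 32; a_{15} = 21; a_{16} = 30; a_{17} = 29; a_{18} = 33; a_{19} = 17; a_{20} = 11; a_{21} = 0; a_{22} = 9; a_{23} = 8; a_{24} = 12; a_{25} = 31; a_{26} = 25; a_{27} = 14; a_{28} = 23; a_{29} = 22; a_{30} = 26; a_{31} = 10.
Since a_{31} = a_1 = 10, the sequence is periodic with period 30.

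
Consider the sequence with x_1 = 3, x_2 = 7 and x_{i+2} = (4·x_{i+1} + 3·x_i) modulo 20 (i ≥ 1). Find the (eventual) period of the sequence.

Listing terms: x_1 = 3,  x_2 = 7,  x_3 = 17,  x_4 = 9,  x_5 = 7,  x_6 = 15,  x_7 = 1,  x_8 = 9,  x_9 = 19,  x_{10} = 3,  x_{11} = 9,  x_{12} = 5,  x_{13} = 7,  x_{14} = 3,  x_{15} = 13,  x_{16} = 1,  x_{17} = 3,  x_{18} = 15,  x_{19} = 9,  x_{20} = 1,  x_{21} = 11,  x_{22} = 7,  x_{23} = 1,  x_{24} = 5,  x_{25} = 3,  x_{26} = 7.
The sequence repeats with period 24.

24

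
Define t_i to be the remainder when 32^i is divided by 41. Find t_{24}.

Computing terms: t_0 = 1,  t_1 = 32,  t_2 = 40,  t_3 = 9,  t_4 = 1.
Since t_4 = t_0 = 1, the sequence is periodic with period 4.
So t_{24} = t_{0 + ((24-0) mod 4)} = t_0 = 1.

1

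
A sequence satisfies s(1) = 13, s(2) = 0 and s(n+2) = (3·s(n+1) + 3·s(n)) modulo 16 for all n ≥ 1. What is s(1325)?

s(1) = 13; s(2) = 0; s(3) = 7; s(4) = 5; s(5) = 4; s(6) = 11; s(7) = 13; s(8) = 8; s(9) = 15; s(10) = 5; s(11) = 12; s(12) = 3; s(13) = 13; s(14) = 0.
The sequence repeats with period 12.
(1325 - 1) mod 12 = 4, so s(1325) = s(5) = 4.

4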